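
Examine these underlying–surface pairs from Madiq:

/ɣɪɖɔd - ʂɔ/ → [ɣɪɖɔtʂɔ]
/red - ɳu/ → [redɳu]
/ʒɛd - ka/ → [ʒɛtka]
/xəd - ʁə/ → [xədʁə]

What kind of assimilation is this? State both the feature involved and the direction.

Underlying /d/ is realised as [t] next to /ʂ/; /ʂ/ itself does not change.
The change voiced → voiceless matches the voicing of the following /ʂ/, identifying this as voicing assimilation.
Place and manner are unchanged, so the assimilation is partial, not total.
The other alternating form patterns the same way: /d/ → [t] before /k/ (voiced → voiceless, matching voiceless) — only voicing changes, and always toward the following segment.
No alternation appears in [redɳu], [xədʁə]: there the adjacent consonants already agree in voicing (/d/ and /ɳ/ are both voiced; /d/ and /ʁ/ are both voiced), so these forms are consistent with the same rule.
Since the segment that changes precedes the conditioning segment, the assimilation is regressive.

regressive voicing assimilation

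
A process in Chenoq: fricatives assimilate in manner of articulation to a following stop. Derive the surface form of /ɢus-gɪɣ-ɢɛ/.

[ɢutgɪgɢɛ]

/s/ is a voiceless alveolar fricative. The following trigger /g/ is a stop, so /s/ must become a stop as well.
The voiceless alveolar stop is [t], so /s/ → [t].
At the second juncture, /ɣ/ likewise becomes [g] adjacent to /ɢ/.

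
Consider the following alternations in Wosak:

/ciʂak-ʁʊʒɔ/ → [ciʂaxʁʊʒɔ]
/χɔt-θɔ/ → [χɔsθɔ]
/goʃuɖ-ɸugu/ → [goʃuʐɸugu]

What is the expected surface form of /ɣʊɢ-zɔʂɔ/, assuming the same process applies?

The data show regressive manner assimilation: /k/ → [x] before /ʁ/; /t/ → [s] before /θ/; /ɖ/ → [ʐ] before /ɸ/. In each pair only manner changes, matching the following consonant, while place and voice stay constant.
The rule targets /ɢ/ (voiced uvular stop), which sits before the trigger /z/ (fricative).
Changing only its manner to fricative gives [ʁ] — the voiced uvular fricative.

[ɣʊʁzɔʂɔ]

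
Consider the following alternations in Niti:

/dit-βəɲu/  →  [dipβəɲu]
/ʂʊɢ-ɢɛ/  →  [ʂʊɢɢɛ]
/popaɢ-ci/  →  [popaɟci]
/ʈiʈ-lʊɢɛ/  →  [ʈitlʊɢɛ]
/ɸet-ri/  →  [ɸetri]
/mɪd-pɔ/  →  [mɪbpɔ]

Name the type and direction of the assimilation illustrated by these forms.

regressive place assimilation

Comparing underlying and surface forms, /t/ → [p] is the alternation; the neighbouring /β/ is constant.
The change alveolar → bilabial matches the place of the following /β/, identifying this as place assimilation.
Manner and voice are unchanged, so the assimilation is partial, not total.
The other alternating forms pattern the same way: /ɢ/ → [ɟ] before /c/ (uvular → palatal, matching palatal); /ʈ/ → [t] before /l/ (retroflex → alveolar, matching alveolar); /d/ → [b] before /p/ (alveolar → bilabial, matching bilabial) — only place changes, and always toward the following segment.
Nothing changes in [ʂʊɢɢɛ], [ɸetri]: there the adjacent consonants already agree in place (/ɢ/ and /ɢ/ are both uvular; /t/ and /r/ are both alveolar), so these forms are consistent with the same rule.
Since the segment that changes precedes the conditioning segment, the assimilation is regressive.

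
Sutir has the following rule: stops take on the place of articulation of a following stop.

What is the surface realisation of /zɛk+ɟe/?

The rule targets /k/ (voiceless velar stop), which sits before the trigger /ɟ/ (palatal).
A voiceless palatal stop is [c], so the surface segment is [c].

[zɛcɟe]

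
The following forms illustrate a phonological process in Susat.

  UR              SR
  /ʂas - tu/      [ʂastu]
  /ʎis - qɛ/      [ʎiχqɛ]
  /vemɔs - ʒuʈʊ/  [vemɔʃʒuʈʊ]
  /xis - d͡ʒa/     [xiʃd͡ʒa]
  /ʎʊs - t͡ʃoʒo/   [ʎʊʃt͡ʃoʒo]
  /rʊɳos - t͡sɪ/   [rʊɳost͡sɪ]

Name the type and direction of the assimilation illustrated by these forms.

regressive place assimilation

Underlying /s/ is realised as [χ] next to /q/; /q/ itself does not change.
The change alveolar → uvular matches the place of the following /q/, identifying this as place assimilation.
Manner and voice are unchanged, so the assimilation is partial, not total.
The other alternating forms pattern the same way: /s/ → [ʃ] before /ʒ/ (alveolar → postalveolar, matching postalveolar); /s/ → [ʃ] before /d͡ʒ/ (alveolar → postalveolar, matching postalveolar); /s/ → [ʃ] before /t͡ʃ/ (alveolar → postalveolar, matching postalveolar) — only place changes, and always toward the following segment.
Nothing changes in [ʂastu], [rʊɳost͡sɪ]: there the adjacent consonants already agree in place (/s/ and /t/ are both alveolar; /s/ and /t͡s/ are both alveolar), so these forms are consistent with the same rule.
Since the segment that changes precedes the conditioning segment, the assimilation is regressive.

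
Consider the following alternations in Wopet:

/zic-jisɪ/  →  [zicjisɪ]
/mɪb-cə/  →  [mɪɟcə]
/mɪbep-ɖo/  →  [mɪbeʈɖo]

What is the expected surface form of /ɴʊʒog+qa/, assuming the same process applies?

[ɴʊʒoɢqa]

The data show regressive place assimilation: /b/ → [ɟ] before /c/; /p/ → [ʈ] before /ɖ/. In each pair only place changes, matching the following consonant, while manner and voice stay constant.
No alternation appears in [zicjisɪ]: there the adjacent consonants already agree in place (/c/ and /j/ are both palatal), so this form is consistent with the same rule.
The rule targets /g/ (voiced velar stop), which sits before the trigger /q/ (uvular).
A voiced uvular stop is [ɢ], so the surface segment is [ɢ].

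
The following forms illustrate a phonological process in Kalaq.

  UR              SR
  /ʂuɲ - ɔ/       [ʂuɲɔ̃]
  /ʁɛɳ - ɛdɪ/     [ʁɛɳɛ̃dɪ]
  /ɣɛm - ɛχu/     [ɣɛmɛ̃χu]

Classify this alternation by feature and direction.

The vowel /ɔ/ surfaces as nasalised [ɔ̃] next to the preceding nasal /ɲ/ — it has acquired the [+nasal] feature of its neighbour.
Likewise in the remaining data: /ɛ/ → [ɛ̃] after /ɳ/; /ɛ/ → [ɛ̃] after /m/ — each time a vowel is nasalised next to a preceding nasal.
Because the conditioning nasal is to the left of the vowel that changes, the process is progressive (perseverative).

progressive nasality assimilation (vowel nasalisation)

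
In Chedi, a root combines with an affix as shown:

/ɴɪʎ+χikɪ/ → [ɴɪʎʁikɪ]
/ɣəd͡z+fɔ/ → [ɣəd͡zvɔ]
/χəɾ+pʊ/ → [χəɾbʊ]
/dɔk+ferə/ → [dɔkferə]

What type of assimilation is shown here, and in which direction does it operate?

progressive voicing assimilation

Comparing underlying and surface forms, /χ/ → [ʁ] is the alternation; the neighbouring /ʎ/ is constant.
/χ/ is voiceless while /ʎ/ is voiced; the output [ʁ] is voiced, matching the trigger — so the feature that spreads is voicing.
Place and manner are unchanged, so the assimilation is partial, not total.
The other alternating forms pattern the same way: /f/ → [v] after /d͡z/ (voiceless → voiced, matching voiced); /p/ → [b] after /ɾ/ (voiceless → voiced, matching voiced) — only voicing changes, and always toward the preceding segment.
No alternation appears in [dɔkferə]: there the adjacent consonants already agree in voicing (/f/ and /k/ are both voiceless), so this form is consistent with the same rule.
Since the segment that changes follows the conditioning segment, the assimilation is progressive.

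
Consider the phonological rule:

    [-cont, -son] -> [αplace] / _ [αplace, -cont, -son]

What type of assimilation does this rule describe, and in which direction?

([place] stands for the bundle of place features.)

regressive place assimilation

The shared variable α links the value of the place features (abbreviated [place]) on the target to the same value on the neighbouring segment, so place is the feature that assimilates.
The conditioning segment sits to the right of the focus bar, meaning the trigger follows the segment that changes — regressive assimilation.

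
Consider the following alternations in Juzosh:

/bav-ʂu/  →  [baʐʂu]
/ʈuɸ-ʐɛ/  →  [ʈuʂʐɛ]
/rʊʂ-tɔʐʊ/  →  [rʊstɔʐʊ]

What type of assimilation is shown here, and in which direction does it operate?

regressive place assimilation

Underlying /v/ is realised as [ʐ] next to /ʂ/; /ʂ/ itself does not change.
/v/ is labiodental while /ʂ/ is retroflex; the output [ʐ] is retroflex, matching the trigger — so the feature that spreads is place.
Manner and voice are unchanged, so the assimilation is partial, not total.
The other alternating forms pattern the same way: /ɸ/ → [ʂ] before /ʐ/ (bilabial → retroflex, matching retroflex); /ʂ/ → [s] before /t/ (retroflex → alveolar, matching alveolar) — only place changes, and always toward the following segment.
The trigger is the following segment, so the direction is regressive (anticipatory).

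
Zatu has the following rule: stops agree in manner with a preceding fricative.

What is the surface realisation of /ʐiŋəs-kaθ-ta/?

/k/ is a voiceless velar stop. The preceding trigger /s/ is a fricative, so /k/ must become a fricative as well.
Changing only its manner to fricative gives [x] — the voiceless velar fricative.
At the second juncture, /t/ likewise becomes [s] adjacent to /θ/.

[ʐiŋəsxaθsa]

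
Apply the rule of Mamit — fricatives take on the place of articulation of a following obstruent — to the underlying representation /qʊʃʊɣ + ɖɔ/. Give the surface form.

/ɣ/ is a voiced velar fricative. The following trigger /ɖ/ is retroflex, so /ɣ/ must become retroflex as well.
A voiced retroflex fricative is [ʐ], so the surface segment is [ʐ].

[qʊʃʊʐɖɔ]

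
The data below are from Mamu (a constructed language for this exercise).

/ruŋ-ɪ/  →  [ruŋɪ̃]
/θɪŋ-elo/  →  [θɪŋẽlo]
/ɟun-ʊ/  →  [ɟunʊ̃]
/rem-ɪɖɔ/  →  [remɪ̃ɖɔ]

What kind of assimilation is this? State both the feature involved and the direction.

The vowel /ɪ/ surfaces as nasalised [ɪ̃] next to the preceding nasal /ŋ/ — it has acquired the [+nasal] feature of its neighbour.
The other forms show the same pattern: /e/ → [ẽ] after /ŋ/; /ʊ/ → [ʊ̃] after /n/; /ɪ/ → [ɪ̃] after /m/ — each time a vowel is nasalised next to a preceding nasal.
Because the conditioning nasal is to the left of the vowel that changes, the process is progressive (perseverative).

progressive nasality assimilation (vowel nasalisation)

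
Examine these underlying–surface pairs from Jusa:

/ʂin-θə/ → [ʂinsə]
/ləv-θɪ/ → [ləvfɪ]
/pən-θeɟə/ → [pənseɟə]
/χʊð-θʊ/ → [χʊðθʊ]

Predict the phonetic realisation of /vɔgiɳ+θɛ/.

[vɔgiɳʂɛ]

The data show progressive place assimilation: /θ/ → [s] after /n/; /θ/ → [f] after /v/. In each pair only place changes, matching the preceding consonant, while manner and voice stay constant.
Nothing changes in [χʊðθʊ]: there the adjacent consonants already agree in place (/θ/ and /ð/ are both dental), so this form is consistent with the same rule.
/θ/ is a voiceless dental fricative. The preceding trigger /ɳ/ is retroflex, so /θ/ must become retroflex as well.
The voiceless retroflex fricative is [ʂ], so /θ/ → [ʂ].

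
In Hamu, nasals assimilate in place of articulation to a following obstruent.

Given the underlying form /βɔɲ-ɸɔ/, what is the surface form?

[βɔmɸɔ]

/ɲ/ is a voiced palatal nasal. The following trigger /ɸ/ is bilabial, so /ɲ/ must become bilabial as well.
Changing only its place to bilabial gives [m] — the voiced bilabial nasal.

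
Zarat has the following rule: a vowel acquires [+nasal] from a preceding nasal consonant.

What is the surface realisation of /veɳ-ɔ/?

/ɔ/ sits next to the nasal /ɳ/ and is therefore nasalised to [ɔ̃].

[veɳɔ̃]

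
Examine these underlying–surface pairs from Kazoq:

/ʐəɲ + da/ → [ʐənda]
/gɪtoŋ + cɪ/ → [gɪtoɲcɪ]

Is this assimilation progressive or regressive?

The segment that alternates is /ɲ/, which surfaces as [n] when adjacent to /d/.
The change palatal → alveolar matches the place of the following /d/, identifying this as place assimilation.
The same holds elsewhere in the data: /ŋ/ → [ɲ] before /c/ (velar → palatal, matching palatal) — only place changes, and always toward the following segment.
The trigger is the following segment, so the direction is regressive (anticipatory).

regressive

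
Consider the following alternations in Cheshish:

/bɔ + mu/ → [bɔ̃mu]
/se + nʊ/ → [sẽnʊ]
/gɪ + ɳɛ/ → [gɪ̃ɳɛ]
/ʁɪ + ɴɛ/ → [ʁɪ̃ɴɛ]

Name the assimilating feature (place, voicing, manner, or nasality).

The vowel /ɔ/ surfaces as nasalised [ɔ̃] next to the following nasal /m/ — it has acquired the [+nasal] feature of its neighbour.
The other forms show the same pattern: /e/ → [ẽ] before /n/; /ɪ/ → [ɪ̃] before /ɳ/; /ɪ/ → [ɪ̃] before /ɴ/ — each time a vowel is nasalised next to a following nasal.

nasality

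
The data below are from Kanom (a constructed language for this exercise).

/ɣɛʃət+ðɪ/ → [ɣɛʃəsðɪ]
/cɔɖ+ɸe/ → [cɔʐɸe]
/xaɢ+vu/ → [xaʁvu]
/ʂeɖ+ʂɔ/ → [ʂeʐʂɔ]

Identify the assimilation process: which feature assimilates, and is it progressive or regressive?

regressive manner assimilation

Underlying /t/ is realised as [s] next to /ð/; /ð/ itself does not change.
/t/ is a stop while /ð/ is a fricative; the output [s] is a fricative, matching the trigger — so the feature that spreads is manner.
Place and voice are unchanged, so the assimilation is partial, not total.
The other alternating forms pattern the same way: /ɖ/ → [ʐ] before /ɸ/ (stop → fricative, matching a fricative); /ɢ/ → [ʁ] before /v/ (stop → fricative, matching a fricative); /ɖ/ → [ʐ] before /ʂ/ (stop → fricative, matching a fricative) — only manner changes, and always toward the following segment.
The trigger is the following segment, so the direction is regressive (anticipatory).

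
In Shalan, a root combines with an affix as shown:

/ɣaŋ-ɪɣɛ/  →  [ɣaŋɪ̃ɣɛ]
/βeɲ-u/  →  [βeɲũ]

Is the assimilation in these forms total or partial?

The vowel /ɪ/ surfaces as nasalised [ɪ̃] next to the preceding nasal /ŋ/ — it has acquired the [+nasal] feature of its neighbour.
Likewise in the remaining data: /u/ → [ũ] after /ɲ/ — each time a vowel is nasalised next to a preceding nasal.

partial assimilation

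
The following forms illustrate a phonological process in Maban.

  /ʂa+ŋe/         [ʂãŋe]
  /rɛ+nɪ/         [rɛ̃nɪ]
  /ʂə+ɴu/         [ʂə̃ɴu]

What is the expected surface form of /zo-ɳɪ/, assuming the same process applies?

The data show regressive nasality assimilation (vowel nasalisation): /a/ → [ã] before /ŋ/; /ɛ/ → [ɛ̃] before /n/; /ə/ → [ə̃] before /ɴ/ — a vowel is nasalised by an immediately following nasal consonant.
The vowel /o/ is adjacent to the following nasal /ɳ/, so it acquires [+nasal] and surfaces as [õ].

[zõɳɪ]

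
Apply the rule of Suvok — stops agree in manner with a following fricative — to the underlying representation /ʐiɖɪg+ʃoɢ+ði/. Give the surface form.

The rule targets /g/ (voiced velar stop), which sits before the trigger /ʃ/ (fricative).
A voiced velar fricative is [ɣ], so the surface segment is [ɣ].
At the second juncture, /ɢ/ likewise becomes [ʁ] adjacent to /ð/.

[ʐiɖɪɣʃoʁði]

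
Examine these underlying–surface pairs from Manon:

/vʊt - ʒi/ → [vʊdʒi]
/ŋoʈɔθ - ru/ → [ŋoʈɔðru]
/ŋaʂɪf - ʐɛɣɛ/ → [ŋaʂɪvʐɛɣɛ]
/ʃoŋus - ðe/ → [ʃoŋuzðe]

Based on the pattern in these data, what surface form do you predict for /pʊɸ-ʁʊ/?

The data show regressive voicing assimilation: /t/ → [d] before /ʒ/; /θ/ → [ð] before /r/; /f/ → [v] before /ʐ/; /s/ → [z] before /ð/. In each pair only voicing changes, matching the following consonant, while place and manner stay constant.
The rule targets /ɸ/ (voiceless bilabial fricative), which sits before the trigger /ʁ/ (voiced).
A voiced bilabial fricative is [β], so the surface segment is [β].

[pʊβʁʊ]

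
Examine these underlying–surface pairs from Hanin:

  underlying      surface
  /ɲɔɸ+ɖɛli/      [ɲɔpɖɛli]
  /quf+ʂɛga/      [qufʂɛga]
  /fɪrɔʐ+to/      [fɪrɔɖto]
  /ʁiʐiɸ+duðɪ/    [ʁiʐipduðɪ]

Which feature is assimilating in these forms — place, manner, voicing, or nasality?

manner

Comparing underlying and surface forms, /ɸ/ → [p] is the alternation; the neighbouring /ɖ/ is constant.
The change fricative → stop matches the manner of the following /ɖ/, identifying this as manner assimilation.
The other alternating forms pattern the same way: /ʐ/ → [ɖ] before /t/ (fricative → stop, matching a stop); /ɸ/ → [p] before /d/ (fricative → stop, matching a stop) — only manner changes, and always toward the following segment.
No alternation appears in [qufʂɛga]: there the adjacent consonants already agree in manner (/f/ and /ʂ/ are both fricatives), so this form is consistent with the same rule.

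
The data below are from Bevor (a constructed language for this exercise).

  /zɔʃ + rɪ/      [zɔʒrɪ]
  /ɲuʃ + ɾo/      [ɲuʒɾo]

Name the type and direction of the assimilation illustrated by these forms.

regressive voicing assimilation

Underlying /ʃ/ is realised as [ʒ] next to /r/; /r/ itself does not change.
The change voiceless → voiced matches the voicing of the following /r/, identifying this as voicing assimilation.
Place and manner are unchanged, so the assimilation is partial, not total.
The same holds elsewhere in the data: /ʃ/ → [ʒ] before /ɾ/ (voiceless → voiced, matching voiced) — only voicing changes, and always toward the following segment.
The trigger is the following segment, so the direction is regressive (anticipatory).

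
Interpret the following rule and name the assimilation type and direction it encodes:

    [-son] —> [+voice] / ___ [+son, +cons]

regressive voicing assimilation

The target ([-son], obstruents) acquires [+voice] next to a sonorant consonant ([+son, +cons]) — it takes on the voicing of its neighbour, so the feature that spreads is voicing.
The conditioning segment sits to the right of the focus bar, meaning the trigger follows the segment that changes — regressive assimilation.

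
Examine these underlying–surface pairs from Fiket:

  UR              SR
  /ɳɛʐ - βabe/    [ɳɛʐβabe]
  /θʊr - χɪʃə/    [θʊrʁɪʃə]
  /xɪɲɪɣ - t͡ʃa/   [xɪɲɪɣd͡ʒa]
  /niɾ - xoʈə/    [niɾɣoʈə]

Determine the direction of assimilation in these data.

Underlying /χ/ is realised as [ʁ] next to /r/; /r/ itself does not change.
/χ/ is voiceless while /r/ is voiced; the output [ʁ] is voiced, matching the trigger — so the feature that spreads is voicing.
Checking the remaining alternations: /t͡ʃ/ → [d͡ʒ] after /ɣ/ (voiceless → voiced, matching voiced); /x/ → [ɣ] after /ɾ/ (voiceless → voiced, matching voiced) — only voicing changes, and always toward the preceding segment.
Nothing changes in [ɳɛʐβabe]: there the adjacent consonants already agree in voicing (/β/ and /ʐ/ are both voiced), so this form is consistent with the same rule.
Since the segment that changes follows the conditioning segment, the assimilation is progressive.

progressive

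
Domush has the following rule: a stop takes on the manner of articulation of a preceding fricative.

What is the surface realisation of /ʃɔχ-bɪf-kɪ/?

/b/ is a voiced bilabial stop. The preceding trigger /χ/ is a fricative, so /b/ must become a fricative as well.
The voiced bilabial fricative is [β], so /b/ → [β].
The same rule applies at the second boundary: /k/ → [x] next to /f/.

[ʃɔχβɪfxɪ]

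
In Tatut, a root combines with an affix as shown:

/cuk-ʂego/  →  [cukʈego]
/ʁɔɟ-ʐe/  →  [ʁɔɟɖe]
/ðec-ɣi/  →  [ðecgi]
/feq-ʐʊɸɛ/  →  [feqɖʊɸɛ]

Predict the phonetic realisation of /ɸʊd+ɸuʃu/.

[ɸʊdpuʃu]

The data show progressive manner assimilation: /ʂ/ → [ʈ] after /k/; /ʐ/ → [ɖ] after /ɟ/; /ɣ/ → [g] after /c/; /ʐ/ → [ɖ] after /q/. In each pair only manner changes, matching the preceding consonant, while place and voice stay constant.
/ɸ/ is a voiceless bilabial fricative. The preceding trigger /d/ is a stop, so /ɸ/ must become a stop as well.
The voiceless bilabial stop is [p], so /ɸ/ → [p].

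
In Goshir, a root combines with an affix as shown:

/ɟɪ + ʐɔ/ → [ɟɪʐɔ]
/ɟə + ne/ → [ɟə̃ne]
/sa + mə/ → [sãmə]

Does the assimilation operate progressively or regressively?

The vowel /ə/ surfaces as nasalised [ə̃] next to the following nasal /n/ — it has acquired the [+nasal] feature of its neighbour.
The other form shows the same pattern: /a/ → [ã] before /m/ — each time a vowel is nasalised next to a following nasal.
No change occurs in [ɟɪʐɔ] because the vowel at the boundary is adjacent to an oral consonant, not a nasal (/ɪ/ next to /ʐ/).
Because the conditioning nasal is to the right of the vowel that changes, the process is regressive (anticipatory).

regressive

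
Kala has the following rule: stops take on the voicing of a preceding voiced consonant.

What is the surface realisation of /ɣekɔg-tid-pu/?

[ɣekɔgdidbu]

/t/ is a voiceless alveolar stop. The preceding trigger /g/ is voiced, so /t/ must become voiced as well.
Changing only its voicing to voiced gives [d] — the voiced alveolar stop.
At the second juncture, /p/ likewise becomes [b] adjacent to /d/.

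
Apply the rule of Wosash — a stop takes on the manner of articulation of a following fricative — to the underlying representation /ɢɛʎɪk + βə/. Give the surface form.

[ɢɛʎɪxβə]

/k/ is a voiceless velar stop. The following trigger /β/ is a fricative, so /k/ must become a fricative as well.
Changing only its manner to fricative gives [x] — the voiceless velar fricative.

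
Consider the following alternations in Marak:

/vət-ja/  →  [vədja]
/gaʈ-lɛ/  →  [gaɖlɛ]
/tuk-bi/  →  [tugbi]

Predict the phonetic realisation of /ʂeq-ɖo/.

[ʂeɢɖo]

The data show regressive voicing assimilation: /t/ → [d] before /j/; /ʈ/ → [ɖ] before /l/; /k/ → [g] before /b/. In each pair only voicing changes, matching the following consonant, while place and manner stay constant.
/q/ is a voiceless uvular stop. The following trigger /ɖ/ is voiced, so /q/ must become voiced as well.
Changing only its voicing to voiced gives [ɢ] — the voiced uvular stop.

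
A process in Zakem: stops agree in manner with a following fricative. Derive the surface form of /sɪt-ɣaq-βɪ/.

[sɪsɣaχβɪ]

The rule targets /t/ (voiceless alveolar stop), which sits before the trigger /ɣ/ (fricative).
Changing only its manner to fricative gives [s] — the voiceless alveolar fricative.
At the second juncture, /q/ likewise becomes [χ] adjacent to /β/.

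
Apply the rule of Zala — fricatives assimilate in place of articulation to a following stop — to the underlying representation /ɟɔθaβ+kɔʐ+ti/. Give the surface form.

The rule targets /β/ (voiced bilabial fricative), which sits before the trigger /k/ (velar).
Changing only its place to velar gives [ɣ] — the voiced velar fricative.
The same rule applies at the second boundary: /ʐ/ → [z] next to /t/.

[ɟɔθaɣkɔzti]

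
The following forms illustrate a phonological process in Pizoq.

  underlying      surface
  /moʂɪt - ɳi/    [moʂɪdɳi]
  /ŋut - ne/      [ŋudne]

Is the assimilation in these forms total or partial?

The segment that alternates is /t/, which surfaces as [d] when adjacent to /ɳ/.
The change voiceless → voiced matches the voicing of the following /ɳ/, identifying this as voicing assimilation.
Place and manner are unchanged, so the assimilation is partial, not total.
The same holds elsewhere in the data: /t/ → [d] before /n/ (voiceless → voiced, matching voiced) — only voicing changes, and always toward the following segment.

partial assimilation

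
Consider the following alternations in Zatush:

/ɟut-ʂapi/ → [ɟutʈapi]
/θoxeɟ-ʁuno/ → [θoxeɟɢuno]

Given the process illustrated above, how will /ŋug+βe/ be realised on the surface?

The data show progressive manner assimilation: /ʂ/ → [ʈ] after /t/; /ʁ/ → [ɢ] after /ɟ/. In each pair only manner changes, matching the preceding consonant, while place and voice stay constant.
The rule targets /β/ (voiced bilabial fricative), which sits after the trigger /g/ (stop).
A voiced bilabial stop is [b], so the surface segment is [b].

[ŋugbe]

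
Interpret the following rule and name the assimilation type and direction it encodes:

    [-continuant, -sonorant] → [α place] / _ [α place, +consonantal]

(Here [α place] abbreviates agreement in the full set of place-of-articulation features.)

The rule copies the place features (abbreviated [place]) from the environment onto the target, so the assimilating feature is place.
The conditioning segment sits to the right of the focus bar, meaning the trigger follows the segment that changes — regressive assimilation.

regressive place assimilation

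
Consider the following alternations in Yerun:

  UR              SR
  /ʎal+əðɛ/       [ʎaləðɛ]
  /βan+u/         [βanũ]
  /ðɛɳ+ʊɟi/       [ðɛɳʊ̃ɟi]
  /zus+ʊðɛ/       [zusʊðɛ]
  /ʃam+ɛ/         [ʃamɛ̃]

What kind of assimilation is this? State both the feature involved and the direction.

progressive nasality assimilation (vowel nasalisation)

The vowel /u/ surfaces as nasalised [ũ] next to the preceding nasal /n/ — it has acquired the [+nasal] feature of its neighbour.
Likewise in the remaining data: /ʊ/ → [ʊ̃] after /ɳ/; /ɛ/ → [ɛ̃] after /m/ — each time a vowel is nasalised next to a preceding nasal.
No change occurs in [ʎaləðɛ], [zusʊðɛ] because the vowel at the boundary is adjacent to an oral consonant, not a nasal (/ə/ next to /l/; /ʊ/ next to /s/).
Because the conditioning nasal is to the left of the vowel that changes, the process is progressive (perseverative).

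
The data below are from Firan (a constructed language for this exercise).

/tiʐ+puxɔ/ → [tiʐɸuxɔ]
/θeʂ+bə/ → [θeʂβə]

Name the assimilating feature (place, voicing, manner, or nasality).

Underlying /p/ is realised as [ɸ] next to /ʐ/; /ʐ/ itself does not change.
/p/ is a stop while /ʐ/ is a fricative; the output [ɸ] is a fricative, matching the trigger — so the feature that spreads is manner.
The same holds elsewhere in the data: /b/ → [β] after /ʂ/ (stop → fricative, matching a fricative) — only manner changes, and always toward the preceding segment.

manner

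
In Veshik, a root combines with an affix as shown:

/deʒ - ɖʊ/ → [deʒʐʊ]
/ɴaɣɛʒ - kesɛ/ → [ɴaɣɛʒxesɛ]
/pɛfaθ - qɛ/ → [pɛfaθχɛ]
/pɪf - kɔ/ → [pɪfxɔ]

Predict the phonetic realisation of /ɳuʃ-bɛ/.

[ɳuʃβɛ]

The data show progressive manner assimilation: /ɖ/ → [ʐ] after /ʒ/; /k/ → [x] after /ʒ/; /q/ → [χ] after /θ/; /k/ → [x] after /f/. In each pair only manner changes, matching the preceding consonant, while place and voice stay constant.
/b/ is a voiced bilabial stop. The preceding trigger /ʃ/ is a fricative, so /b/ must become a fricative as well.
A voiced bilabial fricative is [β], so the surface segment is [β].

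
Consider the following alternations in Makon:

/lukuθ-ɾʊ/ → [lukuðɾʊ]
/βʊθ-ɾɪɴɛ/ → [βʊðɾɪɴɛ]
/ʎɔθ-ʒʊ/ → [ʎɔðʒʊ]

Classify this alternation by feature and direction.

regressive voicing assimilation

Underlying /θ/ is realised as [ð] next to /ɾ/; /ɾ/ itself does not change.
/θ/ is voiceless while /ɾ/ is voiced; the output [ð] is voiced, matching the trigger — so the feature that spreads is voicing.
Place and manner are unchanged, so the assimilation is partial, not total.
Checking the remaining alternation: /θ/ → [ð] before /ʒ/ (voiceless → voiced, matching voiced) — only voicing changes, and always toward the following segment.
Since the segment that changes precedes the conditioning segment, the assimilation is regressive.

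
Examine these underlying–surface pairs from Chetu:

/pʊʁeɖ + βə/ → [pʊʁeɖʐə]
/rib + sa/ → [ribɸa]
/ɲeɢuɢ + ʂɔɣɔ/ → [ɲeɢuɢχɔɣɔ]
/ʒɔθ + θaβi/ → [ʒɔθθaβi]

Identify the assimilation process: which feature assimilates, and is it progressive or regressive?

progressive place assimilation

Comparing underlying and surface forms, /β/ → [ʐ] is the alternation; the neighbouring /ɖ/ is constant.
/β/ is bilabial while /ɖ/ is retroflex; the output [ʐ] is retroflex, matching the trigger — so the feature that spreads is place.
Manner and voice are unchanged, so the assimilation is partial, not total.
The same holds elsewhere in the data: /s/ → [ɸ] after /b/ (alveolar → bilabial, matching bilabial); /ʂ/ → [χ] after /ɢ/ (retroflex → uvular, matching uvular) — only place changes, and always toward the preceding segment.
Nothing changes in [ʒɔθθaβi]: there the adjacent consonants already agree in place (/θ/ and /θ/ are both dental), so this form is consistent with the same rule.
The trigger is the preceding segment, so the direction is progressive (perseverative).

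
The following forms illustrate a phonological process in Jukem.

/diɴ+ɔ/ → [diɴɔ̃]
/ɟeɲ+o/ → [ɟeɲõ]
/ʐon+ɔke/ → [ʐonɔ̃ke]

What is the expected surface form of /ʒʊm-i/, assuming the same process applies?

The data show progressive nasality assimilation (vowel nasalisation): /ɔ/ → [ɔ̃] after /ɴ/; /o/ → [õ] after /ɲ/; /ɔ/ → [ɔ̃] after /n/ — a vowel is nasalised by an immediately preceding nasal consonant.
/i/ sits next to the nasal /m/ and is therefore nasalised to [ĩ].

[ʒʊmĩ]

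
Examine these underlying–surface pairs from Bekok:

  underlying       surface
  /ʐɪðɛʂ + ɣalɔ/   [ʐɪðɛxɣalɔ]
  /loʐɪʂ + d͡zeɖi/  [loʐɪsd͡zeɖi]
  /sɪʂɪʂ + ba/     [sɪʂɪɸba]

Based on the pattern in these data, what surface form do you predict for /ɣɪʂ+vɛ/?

The data show regressive place assimilation: /ʂ/ → [x] before /ɣ/; /ʂ/ → [s] before /d͡z/; /ʂ/ → [ɸ] before /b/. In each pair only place changes, matching the following consonant, while manner and voice stay constant.
/ʂ/ is a voiceless retroflex fricative. The following trigger /v/ is labiodental, so /ʂ/ must become labiodental as well.
A voiceless labiodental fricative is [f], so the surface segment is [f].

[ɣɪfvɛ]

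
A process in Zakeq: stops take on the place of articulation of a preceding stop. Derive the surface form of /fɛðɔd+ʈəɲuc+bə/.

[fɛðɔdtəɲucɟə]

/ʈ/ is a voiceless retroflex stop. The preceding trigger /d/ is alveolar, so /ʈ/ must become alveolar as well.
Changing only its place to alveolar gives [t] — the voiceless alveolar stop.
The same rule applies at the second boundary: /b/ → [ɟ] next to /c/.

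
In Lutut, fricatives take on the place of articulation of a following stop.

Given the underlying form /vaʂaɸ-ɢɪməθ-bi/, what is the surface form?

The rule targets /ɸ/ (voiceless bilabial fricative), which sits before the trigger /ɢ/ (uvular).
A voiceless uvular fricative is [χ], so the surface segment is [χ].
The same rule applies at the second boundary: /θ/ → [ɸ] next to /b/.

[vaʂaχɢɪməɸbi]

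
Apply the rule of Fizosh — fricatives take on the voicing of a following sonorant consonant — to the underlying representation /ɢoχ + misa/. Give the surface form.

The rule targets /χ/ (voiceless uvular fricative), which sits before the trigger /m/ (voiced).
The voiced uvular fricative is [ʁ], so /χ/ → [ʁ].

[ɢoʁmisa]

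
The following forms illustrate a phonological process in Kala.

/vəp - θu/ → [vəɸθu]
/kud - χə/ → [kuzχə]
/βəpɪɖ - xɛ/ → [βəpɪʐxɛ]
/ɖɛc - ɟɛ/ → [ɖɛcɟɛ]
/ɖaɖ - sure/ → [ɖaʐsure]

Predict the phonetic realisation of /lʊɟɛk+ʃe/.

[lʊɟɛxʃe]

The data show regressive manner assimilation: /p/ → [ɸ] before /θ/; /d/ → [z] before /χ/; /ɖ/ → [ʐ] before /x/; /ɖ/ → [ʐ] before /s/. In each pair only manner changes, matching the following consonant, while place and voice stay constant.
No alternation appears in [ɖɛcɟɛ]: there the adjacent consonants already agree in manner (/c/ and /ɟ/ are both stops), so this form is consistent with the same rule.
/k/ is a voiceless velar stop. The following trigger /ʃ/ is a fricative, so /k/ must become a fricative as well.
The voiceless velar fricative is [x], so /k/ → [x].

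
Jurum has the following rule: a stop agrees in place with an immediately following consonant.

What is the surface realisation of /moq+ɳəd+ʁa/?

[moʈɳəɢʁa]

The rule targets /q/ (voiceless uvular stop), which sits before the trigger /ɳ/ (retroflex).
The voiceless retroflex stop is [ʈ], so /q/ → [ʈ].
The same rule applies at the second boundary: /d/ → [ɢ] next to /ʁ/.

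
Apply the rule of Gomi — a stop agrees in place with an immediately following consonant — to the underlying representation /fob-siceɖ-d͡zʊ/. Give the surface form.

The rule targets /b/ (voiced bilabial stop), which sits before the trigger /s/ (alveolar).
A voiced alveolar stop is [d], so the surface segment is [d].
At the second juncture, /ɖ/ likewise becomes [d] adjacent to /d͡z/.

[fodsicedd͡zʊ]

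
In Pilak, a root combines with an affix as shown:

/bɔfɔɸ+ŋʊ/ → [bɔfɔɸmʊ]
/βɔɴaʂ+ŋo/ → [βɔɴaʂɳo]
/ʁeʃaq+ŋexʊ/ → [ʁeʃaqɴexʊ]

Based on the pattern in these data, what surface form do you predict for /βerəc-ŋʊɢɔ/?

The data show progressive place assimilation: /ŋ/ → [m] after /ɸ/; /ŋ/ → [ɳ] after /ʂ/; /ŋ/ → [ɴ] after /q/. In each pair only place changes, matching the preceding consonant, while manner and voice stay constant.
/ŋ/ is a voiced velar nasal. The preceding trigger /c/ is palatal, so /ŋ/ must become palatal as well.
Changing only its place to palatal gives [ɲ] — the voiced palatal nasal.

[βerəcɲʊɢɔ]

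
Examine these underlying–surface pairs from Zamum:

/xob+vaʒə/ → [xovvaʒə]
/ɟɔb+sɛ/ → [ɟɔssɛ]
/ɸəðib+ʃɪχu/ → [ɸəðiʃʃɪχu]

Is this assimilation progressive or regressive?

The segment that alternates is /b/, which surfaces as [v] when adjacent to /v/.
The output [v] is identical to the trigger /v/ — every feature (place, manner, voicing) has been copied — so this is total assimilation.
The other forms behave the same way: /b/ → [s] before /s/; /b/ → [ʃ] before /ʃ/ — in each case the output is a copy of the following consonant.
The trigger is the following segment, so the direction is regressive (anticipatory).

regressive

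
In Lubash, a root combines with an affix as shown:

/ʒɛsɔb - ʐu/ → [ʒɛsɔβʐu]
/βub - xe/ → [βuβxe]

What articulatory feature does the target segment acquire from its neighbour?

Underlying /b/ is realised as [β] next to /ʐ/; /ʐ/ itself does not change.
/b/ is a stop while /ʐ/ is a fricative; the output [β] is a fricative, matching the trigger — so the feature that spreads is manner.
The same holds elsewhere in the data: /b/ → [β] before /x/ (stop → fricative, matching a fricative) — only manner changes, and always toward the following segment.

manner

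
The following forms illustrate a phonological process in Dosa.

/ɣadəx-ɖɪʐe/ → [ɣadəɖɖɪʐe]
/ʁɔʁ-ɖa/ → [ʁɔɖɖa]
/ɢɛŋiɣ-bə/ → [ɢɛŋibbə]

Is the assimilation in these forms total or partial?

Underlying /x/ is realised as [ɖ] next to /ɖ/; /ɖ/ itself does not change.
The output [ɖ] is identical to the trigger /ɖ/ — every feature (place, manner, voicing) has been copied — so this is total assimilation.
The other forms behave the same way: /ʁ/ → [ɖ] before /ɖ/; /ɣ/ → [b] before /b/ — in each case the output is a copy of the following consonant.

total assimilation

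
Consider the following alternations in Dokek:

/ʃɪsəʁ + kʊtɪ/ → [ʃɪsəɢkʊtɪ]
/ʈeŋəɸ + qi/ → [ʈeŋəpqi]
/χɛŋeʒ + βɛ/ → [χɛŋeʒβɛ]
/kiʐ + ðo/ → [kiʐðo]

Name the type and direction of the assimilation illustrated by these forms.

regressive manner assimilation

Comparing underlying and surface forms, /ʁ/ → [ɢ] is the alternation; the neighbouring /k/ is constant.
/ʁ/ is a fricative while /k/ is a stop; the output [ɢ] is a stop, matching the trigger — so the feature that spreads is manner.
Place and voice are unchanged, so the assimilation is partial, not total.
The same holds elsewhere in the data: /ɸ/ → [p] before /q/ (fricative → stop, matching a stop) — only manner changes, and always toward the following segment.
Nothing changes in [χɛŋeʒβɛ], [kiʐðo]: there the adjacent consonants already agree in manner (/ʒ/ and /β/ are both fricatives; /ʐ/ and /ð/ are both fricatives), so these forms are consistent with the same rule.
Since the segment that changes precedes the conditioning segment, the assimilation is regressive.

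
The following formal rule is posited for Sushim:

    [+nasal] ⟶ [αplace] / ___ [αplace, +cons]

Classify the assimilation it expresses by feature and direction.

regressive place assimilation

The rule copies the place features (abbreviated [place]) from the environment onto the target, so the assimilating feature is place.
The conditioning segment sits to the right of the focus bar, meaning the trigger follows the segment that changes — regressive assimilation.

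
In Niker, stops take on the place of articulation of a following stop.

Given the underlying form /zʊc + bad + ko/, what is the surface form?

[zʊpbagko]

The rule targets /c/ (voiceless palatal stop), which sits before the trigger /b/ (bilabial).
Changing only its place to bilabial gives [p] — the voiceless bilabial stop.
At the second juncture, /d/ likewise becomes [g] adjacent to /k/.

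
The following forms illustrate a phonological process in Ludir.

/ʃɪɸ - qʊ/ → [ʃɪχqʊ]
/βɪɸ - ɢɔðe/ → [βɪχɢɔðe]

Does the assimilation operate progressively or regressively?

The segment that alternates is /ɸ/, which surfaces as [χ] when adjacent to /q/.
The change bilabial → uvular matches the place of the following /q/, identifying this as place assimilation.
The other alternating form patterns the same way: /ɸ/ → [χ] before /ɢ/ (bilabial → uvular, matching uvular) — only place changes, and always toward the following segment.
The trigger is the following segment, so the direction is regressive (anticipatory).

regressive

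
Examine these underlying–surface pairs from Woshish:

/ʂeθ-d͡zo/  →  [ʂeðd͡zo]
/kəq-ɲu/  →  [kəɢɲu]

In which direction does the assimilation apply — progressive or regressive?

The segment that alternates is /θ/, which surfaces as [ð] when adjacent to /d͡z/.
The change voiceless → voiced matches the voicing of the following /d͡z/, identifying this as voicing assimilation.
Checking the remaining alternation: /q/ → [ɢ] before /ɲ/ (voiceless → voiced, matching voiced) — only voicing changes, and always toward the following segment.
Since the segment that changes precedes the conditioning segment, the assimilation is regressive.

regressive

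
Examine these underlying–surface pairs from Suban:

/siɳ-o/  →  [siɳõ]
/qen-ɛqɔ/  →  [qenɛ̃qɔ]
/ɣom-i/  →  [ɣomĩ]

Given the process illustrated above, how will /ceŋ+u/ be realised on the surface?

[ceŋũ]

The data show progressive nasality assimilation (vowel nasalisation): /o/ → [õ] after /ɳ/; /ɛ/ → [ɛ̃] after /n/; /i/ → [ĩ] after /m/ — a vowel is nasalised by an immediately preceding nasal consonant.
/u/ sits next to the nasal /ŋ/ and is therefore nasalised to [ũ].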